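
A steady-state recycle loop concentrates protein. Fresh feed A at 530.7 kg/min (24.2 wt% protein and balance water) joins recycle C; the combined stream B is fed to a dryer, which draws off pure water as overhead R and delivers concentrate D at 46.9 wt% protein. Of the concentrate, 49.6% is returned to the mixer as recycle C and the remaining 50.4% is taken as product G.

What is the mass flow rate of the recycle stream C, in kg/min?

269.5 kg/min

Overall protein balance (none leaves overhead): protein in fresh feed = protein in product, i.e. 530.7×0.242 = (1−0.496)·D·0.469.
D = 128.43/(0.469×0.504) = 543.33 kg/min.
Recycle C = 0.496×543.33 = 269.49 kg/min.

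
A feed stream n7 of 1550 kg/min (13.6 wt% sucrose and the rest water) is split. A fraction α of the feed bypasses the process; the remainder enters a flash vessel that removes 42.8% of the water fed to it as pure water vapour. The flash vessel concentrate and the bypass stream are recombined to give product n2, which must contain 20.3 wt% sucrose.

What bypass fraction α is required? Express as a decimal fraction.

All 1550×0.136 = 210.8 kg/min of sucrose reaches n2, so n2 = 210.8/0.203 = 1038.4 kg/min and vapour = 511.58 kg/min.
The evaporator receives (1−α)·1550 of feed at 0.864 water and removes 0.428 of that water:
0.428×0.864×(1−α)×1550 = 511.58
(1−α) = 511.58/573.18 = 0.8925;  α = 0.1075.

0.107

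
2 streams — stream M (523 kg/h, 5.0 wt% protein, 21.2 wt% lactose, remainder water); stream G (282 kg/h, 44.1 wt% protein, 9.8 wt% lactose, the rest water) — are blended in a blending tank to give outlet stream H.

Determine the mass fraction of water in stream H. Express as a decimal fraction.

Total flow out = 523 + 282 = 805 kg/h.
water in = 523×0.738 + 282×0.461 = 515.98 kg/h.
water mass fraction in H = 515.98/805 = 0.641.

0.641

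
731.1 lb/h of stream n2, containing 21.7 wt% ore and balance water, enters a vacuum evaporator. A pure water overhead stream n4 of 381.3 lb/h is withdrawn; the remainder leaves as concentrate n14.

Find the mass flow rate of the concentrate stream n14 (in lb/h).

349.8 lb/h

Concentrate = 731.1 − 381.3 = 349.8 lb/h.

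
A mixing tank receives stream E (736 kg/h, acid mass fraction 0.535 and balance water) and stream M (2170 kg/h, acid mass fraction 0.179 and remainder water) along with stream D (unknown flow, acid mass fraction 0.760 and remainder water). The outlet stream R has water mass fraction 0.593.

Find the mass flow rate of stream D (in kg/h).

Let D be the unknown flow. Total out = 2906 + D.
water balance: 2123.8 + 0.240·D = 0.593·(2906 + D)
(0.240 − 0.593)·D = 0.593×2906 − 2123.8 = -400.55
D = -400.55 / -0.353 = 1134.7 kg/h

1135 kg/h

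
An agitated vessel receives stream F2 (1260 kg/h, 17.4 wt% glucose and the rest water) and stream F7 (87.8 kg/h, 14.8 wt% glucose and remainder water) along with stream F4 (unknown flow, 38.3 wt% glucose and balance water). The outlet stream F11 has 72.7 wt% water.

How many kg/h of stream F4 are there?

1234 kg/h

Let F4 be the unknown flow. Total out = 1347.8 + F4.
water balance: 1115.6 + 0.617·F4 = 0.727·(1347.8 + F4)
(0.617 − 0.727)·F4 = 0.727×1347.8 − 1115.6 = -135.71
F4 = -135.71 / -0.110 = 1233.8 kg/h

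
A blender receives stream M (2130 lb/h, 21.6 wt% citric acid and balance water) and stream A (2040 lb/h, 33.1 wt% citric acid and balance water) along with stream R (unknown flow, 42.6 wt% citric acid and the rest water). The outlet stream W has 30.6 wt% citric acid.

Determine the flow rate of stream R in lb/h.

Let R be the unknown flow. Total out = 4170 + R.
citric acid balance: 1135.3 + 0.426·R = 0.306·(4170 + R)
(0.426 − 0.306)·R = 0.306×4170 − 1135.3 = 140.7
R = 140.7 / 0.120 = 1172.5 lb/h

1173 lb/h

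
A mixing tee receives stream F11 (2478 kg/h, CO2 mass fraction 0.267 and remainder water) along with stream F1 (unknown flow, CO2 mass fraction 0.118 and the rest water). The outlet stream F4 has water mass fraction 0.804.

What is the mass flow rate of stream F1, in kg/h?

Let F1 be the unknown flow. Total out = 2478 + F1.
water balance: 1816.4 + 0.882·F1 = 0.804·(2478 + F1)
(0.882 − 0.804)·F1 = 0.804×2478 − 1816.4 = 175.94
F1 = 175.94 / 0.078 = 2255.6 kg/h

2256 kg/h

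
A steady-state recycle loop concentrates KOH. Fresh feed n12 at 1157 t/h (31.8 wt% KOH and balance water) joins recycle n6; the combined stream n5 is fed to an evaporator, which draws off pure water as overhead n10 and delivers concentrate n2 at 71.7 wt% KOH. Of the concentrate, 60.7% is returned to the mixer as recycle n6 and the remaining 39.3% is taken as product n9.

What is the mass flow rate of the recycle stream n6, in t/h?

792.6 t/h

Overall KOH balance (none leaves overhead): KOH in fresh feed = KOH in product, i.e. 1157×0.318 = (1−0.607)·n2·0.717.
n2 = 367.93/(0.717×0.393) = 1305.7 t/h.
Recycle n6 = 0.607×1305.7 = 792.57 t/h.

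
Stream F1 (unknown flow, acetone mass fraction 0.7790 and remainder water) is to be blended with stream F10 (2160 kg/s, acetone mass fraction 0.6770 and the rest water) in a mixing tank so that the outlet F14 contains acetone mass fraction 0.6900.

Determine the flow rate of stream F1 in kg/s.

315.5 kg/s

Let F1 be the unknown flow. Total out = 2160 + F1.
acetone balance: 1462.3 + 0.779·F1 = 0.690·(2160 + F1)
(0.779 − 0.690)·F1 = 0.690×2160 − 1462.3 = 28.08
F1 = 28.08 / 0.089 = 315.51 kg/s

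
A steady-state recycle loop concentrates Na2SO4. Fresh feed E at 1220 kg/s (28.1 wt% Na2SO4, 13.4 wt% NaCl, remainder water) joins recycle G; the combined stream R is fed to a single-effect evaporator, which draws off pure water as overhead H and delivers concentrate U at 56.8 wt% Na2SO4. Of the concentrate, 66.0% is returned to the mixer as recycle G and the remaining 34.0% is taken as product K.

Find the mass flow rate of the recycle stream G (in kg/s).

Overall Na2SO4 balance (none leaves overhead): Na2SO4 in fresh feed = Na2SO4 in product, i.e. 1220×0.281 = (1−0.660)·U·0.568.
U = 342.82/(0.568×0.340) = 1775.2 kg/s.
Recycle G = 0.660×1775.2 = 1171.6 kg/s.

1172 kg/s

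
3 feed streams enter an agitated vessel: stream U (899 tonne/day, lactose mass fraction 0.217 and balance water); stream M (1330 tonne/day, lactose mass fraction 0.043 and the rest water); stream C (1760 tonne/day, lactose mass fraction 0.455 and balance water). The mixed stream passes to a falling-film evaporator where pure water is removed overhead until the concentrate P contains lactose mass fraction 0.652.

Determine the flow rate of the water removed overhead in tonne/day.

lactose entering = 899×0.217 + 1330×0.043 + 1760×0.455 = 1053.1 tonne/day.
All lactose reports to P, so P = 1053.1/0.652 = 1615.1 tonne/day.
Total feed = 3989 tonne/day; overhead = 3989 − 1615.1 = 2373.9 tonne/day.

2374 tonne/day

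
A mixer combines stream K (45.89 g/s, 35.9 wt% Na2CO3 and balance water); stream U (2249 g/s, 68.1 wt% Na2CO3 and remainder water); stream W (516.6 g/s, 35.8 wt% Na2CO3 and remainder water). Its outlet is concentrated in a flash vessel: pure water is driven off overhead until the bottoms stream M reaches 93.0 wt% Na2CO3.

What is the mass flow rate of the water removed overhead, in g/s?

Na2CO3 entering = 45.89×0.359 + 2249×0.681 + 516.6×0.358 = 1733 g/s.
All Na2CO3 reports to M, so M = 1733/0.930 = 1863.4 g/s.
Total feed = 2811.5 g/s; overhead = 2811.5 − 1863.4 = 948.06 g/s.

948.1 g/s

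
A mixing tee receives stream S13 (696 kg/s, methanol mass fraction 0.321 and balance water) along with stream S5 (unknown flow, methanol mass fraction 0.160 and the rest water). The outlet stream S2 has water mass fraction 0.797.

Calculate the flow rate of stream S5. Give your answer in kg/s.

1910 kg/s

Let S5 be the unknown flow. Total out = 696 + S5.
water balance: 472.58 + 0.840·S5 = 0.797·(696 + S5)
(0.840 − 0.797)·S5 = 0.797×696 − 472.58 = 82.128
S5 = 82.128 / 0.043 = 1910 kg/s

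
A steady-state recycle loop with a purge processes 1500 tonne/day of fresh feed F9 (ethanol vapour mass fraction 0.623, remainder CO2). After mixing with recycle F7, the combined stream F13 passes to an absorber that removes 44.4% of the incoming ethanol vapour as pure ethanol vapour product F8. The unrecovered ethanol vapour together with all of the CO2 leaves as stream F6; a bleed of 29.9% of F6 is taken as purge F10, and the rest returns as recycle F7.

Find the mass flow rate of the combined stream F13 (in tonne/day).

CO2 enters only via F9 and leaves only via the purge: 1500×0.377 = 0.299×(CO2 in F6), and the absorber passes all CO2, so CO2 in F13 = CO2 in F6 = 1891.3 tonne/day.
ethanol vapour in F13: m_A = 1500×0.623 + (1−0.299)·(1−0.444)·m_A, so m_A = 934.5/0.6102 = 1531.4 tonne/day.
F13 = 1531.4 + 1891.3 = 3422.7 tonne/day.

3423 tonne/day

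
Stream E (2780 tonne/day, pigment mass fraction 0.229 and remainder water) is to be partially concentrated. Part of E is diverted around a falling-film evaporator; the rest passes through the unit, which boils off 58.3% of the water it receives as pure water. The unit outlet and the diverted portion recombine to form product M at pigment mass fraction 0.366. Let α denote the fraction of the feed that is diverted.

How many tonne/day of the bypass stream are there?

All 2780×0.229 = 636.62 tonne/day of pigment reaches M, so M = 636.62/0.366 = 1739.4 tonne/day and vapour = 1040.6 tonne/day.
The evaporator receives (1−α)·2780 of feed at 0.771 water and removes 0.583 of that water:
0.583×0.771×(1−α)×2780 = 1040.6
(1−α) = 1040.6/1249.6 = 0.8328;  α = 0.1672.
Bypass flow = 0.1672×2780 = 464.94 tonne/day.

464.9 tonne/day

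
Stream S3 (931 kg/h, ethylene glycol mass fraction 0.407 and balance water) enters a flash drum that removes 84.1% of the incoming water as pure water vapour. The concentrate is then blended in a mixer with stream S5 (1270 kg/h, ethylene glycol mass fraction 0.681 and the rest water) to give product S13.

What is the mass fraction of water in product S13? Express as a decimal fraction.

Vapour removed = 0.841×0.593×931 = 464.3 kg/h; concentrate = 466.7 kg/h.
water reaching the mixer = 87.781 (from concentrate) + 1270×0.319 = 492.91 kg/h.
Product flow = 466.7 + 1270 = 1736.7 kg/h; water fraction = 0.284.

0.284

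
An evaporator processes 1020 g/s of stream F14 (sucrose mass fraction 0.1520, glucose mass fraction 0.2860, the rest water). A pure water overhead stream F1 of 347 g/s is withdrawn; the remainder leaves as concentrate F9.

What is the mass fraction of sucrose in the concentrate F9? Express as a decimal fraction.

0.2304

sucrose is not removed: 1020×0.152 = 155.04 g/s of sucrose enters F9.
Concentrate = 1020 − 347 = 673 g/s.
Mass fraction = 155.04/673 = 0.2304.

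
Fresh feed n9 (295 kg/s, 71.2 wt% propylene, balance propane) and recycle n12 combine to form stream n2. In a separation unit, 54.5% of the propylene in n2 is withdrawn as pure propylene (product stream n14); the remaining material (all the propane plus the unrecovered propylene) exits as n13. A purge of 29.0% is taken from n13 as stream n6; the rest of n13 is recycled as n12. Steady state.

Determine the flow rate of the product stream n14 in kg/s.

169.1 kg/s

propylene in n2: m_A = 295×0.712 + (1−0.290)·(1−0.545)·m_A, so m_A = 210.04/0.6770 = 310.27 kg/s.
Product n14 = 0.545×310.27 = 169.1 kg/s.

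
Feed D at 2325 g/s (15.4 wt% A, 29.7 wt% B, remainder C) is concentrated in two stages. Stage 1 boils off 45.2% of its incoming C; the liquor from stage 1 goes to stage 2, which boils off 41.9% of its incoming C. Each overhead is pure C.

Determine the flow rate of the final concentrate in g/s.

1455 g/s

C in feed = 2325×0.549 = 1276.4 g/s.
After stage 1: C left = (1−0.452)×1276.4 = 699.48; stream total = 1748.1 g/s.
After stage 2: C left = (1−0.419)×699.48 = 406.4; final concentrate = 1455 g/s.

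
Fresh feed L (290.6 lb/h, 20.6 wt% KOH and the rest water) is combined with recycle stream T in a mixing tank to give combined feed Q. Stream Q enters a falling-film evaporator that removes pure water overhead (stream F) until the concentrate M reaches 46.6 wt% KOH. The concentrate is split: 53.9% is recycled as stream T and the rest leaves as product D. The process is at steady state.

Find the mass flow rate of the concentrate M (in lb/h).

278.7 lb/h

Overall KOH balance (none leaves overhead): KOH in fresh feed = KOH in product, i.e. 290.6×0.206 = (1−0.539)·M·0.466.
M = 59.864/(0.466×0.461) = 278.66 lb/h.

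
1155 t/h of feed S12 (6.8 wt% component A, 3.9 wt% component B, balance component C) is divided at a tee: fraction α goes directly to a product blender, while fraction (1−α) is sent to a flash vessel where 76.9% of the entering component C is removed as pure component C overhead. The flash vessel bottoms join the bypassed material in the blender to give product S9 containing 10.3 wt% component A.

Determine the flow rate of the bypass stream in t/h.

All 1155×0.068 = 78.54 t/h of component A reaches S9, so S9 = 78.54/0.103 = 762.52 t/h and vapour = 392.48 t/h.
The evaporator receives (1−α)·1155 of feed at 0.893 component C and removes 0.769 of that component C:
0.769×0.893×(1−α)×1155 = 392.48
(1−α) = 392.48/793.16 = 0.4948;  α = 0.5052.
Bypass flow = 0.5052×1155 = 583.48 t/h.

583.5 t/h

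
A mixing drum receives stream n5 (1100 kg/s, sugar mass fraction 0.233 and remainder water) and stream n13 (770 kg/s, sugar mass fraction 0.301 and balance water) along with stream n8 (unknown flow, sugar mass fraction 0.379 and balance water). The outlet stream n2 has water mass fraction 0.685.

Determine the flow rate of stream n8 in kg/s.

1578 kg/s

Let n8 be the unknown flow. Total out = 1870 + n8.
water balance: 1381.9 + 0.621·n8 = 0.685·(1870 + n8)
(0.621 − 0.685)·n8 = 0.685×1870 − 1381.9 = -100.98
n8 = -100.98 / -0.064 = 1577.8 kg/s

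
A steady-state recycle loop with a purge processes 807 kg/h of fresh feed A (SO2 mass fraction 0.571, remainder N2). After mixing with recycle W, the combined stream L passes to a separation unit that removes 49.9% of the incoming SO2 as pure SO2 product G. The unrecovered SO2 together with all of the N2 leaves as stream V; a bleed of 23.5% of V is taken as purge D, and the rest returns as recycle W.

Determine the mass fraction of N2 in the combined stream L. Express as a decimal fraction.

N2 enters only via A and leaves only via the purge: 807×0.429 = 0.235×(N2 in V), and the separation unit passes all N2, so N2 in L = N2 in V = 1473.2 kg/h.
SO2 in L: m_A = 807×0.571 + (1−0.235)·(1−0.499)·m_A, so m_A = 460.8/0.6167 = 747.16 kg/h.
L = 747.16 + 1473.2 = 2220.4 kg/h.
N2 fraction in L = 1473.2/2220.4 = 0.663.

0.663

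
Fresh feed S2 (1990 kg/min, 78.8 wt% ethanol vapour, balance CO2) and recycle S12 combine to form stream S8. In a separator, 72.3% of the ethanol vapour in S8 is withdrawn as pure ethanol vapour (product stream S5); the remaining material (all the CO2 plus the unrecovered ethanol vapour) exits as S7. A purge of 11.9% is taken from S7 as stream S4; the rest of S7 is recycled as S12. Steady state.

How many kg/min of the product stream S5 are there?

1500 kg/min

ethanol vapour in S8: m_A = 1990×0.788 + (1−0.119)·(1−0.723)·m_A, so m_A = 1568.1/0.7560 = 2074.3 kg/min.
Product S5 = 0.723×2074.3 = 1499.7 kg/min.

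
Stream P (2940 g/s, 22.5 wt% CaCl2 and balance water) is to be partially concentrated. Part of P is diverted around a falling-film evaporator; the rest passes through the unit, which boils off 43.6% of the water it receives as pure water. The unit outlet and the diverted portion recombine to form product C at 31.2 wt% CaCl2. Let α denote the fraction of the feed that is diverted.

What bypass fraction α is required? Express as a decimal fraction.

All 2940×0.225 = 661.5 g/s of CaCl2 reaches C, so C = 661.5/0.312 = 2120.2 g/s and vapour = 819.81 g/s.
The evaporator receives (1−α)·2940 of feed at 0.775 water and removes 0.436 of that water:
0.436×0.775×(1−α)×2940 = 819.81
(1−α) = 819.81/993.43 = 0.8252;  α = 0.1748.

0.175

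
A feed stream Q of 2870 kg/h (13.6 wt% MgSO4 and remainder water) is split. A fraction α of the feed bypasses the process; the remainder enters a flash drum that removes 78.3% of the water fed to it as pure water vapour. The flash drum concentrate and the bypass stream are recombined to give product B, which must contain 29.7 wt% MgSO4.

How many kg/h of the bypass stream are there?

All 2870×0.136 = 390.32 kg/h of MgSO4 reaches B, so B = 390.32/0.297 = 1314.2 kg/h and vapour = 1555.8 kg/h.
The evaporator receives (1−α)·2870 of feed at 0.864 water and removes 0.783 of that water:
0.783×0.864×(1−α)×2870 = 1555.8
(1−α) = 1555.8/1941.6 = 0.8013;  α = 0.1987.
Bypass flow = 0.1987×2870 = 570.28 kg/h.

570.3 kg/h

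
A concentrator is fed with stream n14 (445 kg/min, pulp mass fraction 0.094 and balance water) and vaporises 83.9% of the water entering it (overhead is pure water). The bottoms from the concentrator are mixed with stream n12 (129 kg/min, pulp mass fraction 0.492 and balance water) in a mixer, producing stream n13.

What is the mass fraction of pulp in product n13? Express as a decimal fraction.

Vapour removed = 0.839×0.906×445 = 338.26 kg/min; concentrate = 106.74 kg/min.
pulp reaching the mixer = 41.83 (from concentrate) + 129×0.492 = 105.3 kg/min.
Product flow = 106.74 + 129 = 235.74 kg/min; pulp fraction = 0.447.

0.447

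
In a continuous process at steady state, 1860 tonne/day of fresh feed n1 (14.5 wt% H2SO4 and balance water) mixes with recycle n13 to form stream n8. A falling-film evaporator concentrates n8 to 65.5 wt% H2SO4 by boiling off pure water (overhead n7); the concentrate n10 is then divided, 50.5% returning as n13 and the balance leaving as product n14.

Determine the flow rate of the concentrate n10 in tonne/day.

831.8 tonne/day

Overall H2SO4 balance (none leaves overhead): H2SO4 in fresh feed = H2SO4 in product, i.e. 1860×0.145 = (1−0.505)·n10·0.655.
n10 = 269.7/(0.655×0.495) = 831.83 tonne/day.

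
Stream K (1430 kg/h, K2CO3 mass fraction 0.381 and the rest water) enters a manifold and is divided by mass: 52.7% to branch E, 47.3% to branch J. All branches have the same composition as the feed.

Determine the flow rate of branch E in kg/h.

753.6 kg/h

Branch E flow = 0.527×1430 = 753.61 kg/h.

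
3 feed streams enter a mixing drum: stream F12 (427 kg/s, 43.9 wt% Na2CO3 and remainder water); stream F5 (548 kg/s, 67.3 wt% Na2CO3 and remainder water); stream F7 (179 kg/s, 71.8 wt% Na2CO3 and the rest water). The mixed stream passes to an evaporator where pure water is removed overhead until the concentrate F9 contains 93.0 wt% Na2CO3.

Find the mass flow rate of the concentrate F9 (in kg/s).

736.3 kg/s

Na2CO3 entering = 427×0.439 + 548×0.673 + 179×0.718 = 684.78 kg/s.
All Na2CO3 reports to F9, so F9 = 684.78/0.930 = 736.32 kg/s.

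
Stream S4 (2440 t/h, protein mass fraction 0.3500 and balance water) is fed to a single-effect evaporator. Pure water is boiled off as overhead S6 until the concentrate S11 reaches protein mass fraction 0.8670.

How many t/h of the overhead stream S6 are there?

protein is conserved: 2440×0.350 = 854 t/h all reports to the concentrate.
Concentrate = 854/(target fraction) = 985.01 t/h.
Overhead = 2440 − 985.01 = 1455 t/h.

1455 t/h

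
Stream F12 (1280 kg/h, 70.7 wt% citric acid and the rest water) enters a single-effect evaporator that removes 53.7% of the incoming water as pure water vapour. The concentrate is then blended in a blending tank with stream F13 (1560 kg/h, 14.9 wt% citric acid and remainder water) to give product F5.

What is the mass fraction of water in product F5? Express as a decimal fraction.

0.5689

Vapour removed = 0.537×0.293×1280 = 201.4 kg/h; concentrate = 1078.6 kg/h.
water reaching the mixer = 173.64 (from concentrate) + 1560×0.851 = 1501.2 kg/h.
Product flow = 1078.6 + 1560 = 2638.6 kg/h; water fraction = 0.5689.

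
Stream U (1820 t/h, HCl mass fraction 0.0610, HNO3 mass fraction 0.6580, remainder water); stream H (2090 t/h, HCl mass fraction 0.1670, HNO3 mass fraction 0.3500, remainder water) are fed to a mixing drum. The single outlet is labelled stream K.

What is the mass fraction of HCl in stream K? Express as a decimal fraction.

0.1177

Total flow out = 1820 + 2090 = 3910 t/h.
HCl in = 1820×0.061 + 2090×0.167 = 460.05 t/h.
HCl mass fraction in K = 460.05/3910 = 0.1177.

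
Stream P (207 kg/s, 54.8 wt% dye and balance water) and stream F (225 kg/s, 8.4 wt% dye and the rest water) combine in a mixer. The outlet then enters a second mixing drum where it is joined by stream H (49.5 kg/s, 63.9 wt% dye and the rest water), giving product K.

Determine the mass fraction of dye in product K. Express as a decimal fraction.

0.341

Overall, product flow = 481.5 kg/s.
dye in = 207×0.548 + 225×0.084 + 49.5×0.639 = 163.97 kg/s.
dye fraction in K = 0.341.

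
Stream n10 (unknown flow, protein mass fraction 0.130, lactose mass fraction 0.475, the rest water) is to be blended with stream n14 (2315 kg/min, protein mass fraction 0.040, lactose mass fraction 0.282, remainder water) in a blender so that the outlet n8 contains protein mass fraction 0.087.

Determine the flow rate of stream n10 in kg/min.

2530 kg/min

Let n10 be the unknown flow. Total out = 2315 + n10.
protein balance: 92.6 + 0.130·n10 = 0.087·(2315 + n10)
(0.130 − 0.087)·n10 = 0.087×2315 − 92.6 = 108.8
n10 = 108.8 / 0.043 = 2530.3 kg/min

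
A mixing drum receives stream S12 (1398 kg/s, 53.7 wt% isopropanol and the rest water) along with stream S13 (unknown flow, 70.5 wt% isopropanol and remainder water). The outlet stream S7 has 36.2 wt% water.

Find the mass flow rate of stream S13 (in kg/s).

2107 kg/s

Let S13 be the unknown flow. Total out = 1398 + S13.
water balance: 647.27 + 0.295·S13 = 0.362·(1398 + S13)
(0.295 − 0.362)·S13 = 0.362×1398 − 647.27 = -141.2
S13 = -141.2 / -0.067 = 2107.4 kg/s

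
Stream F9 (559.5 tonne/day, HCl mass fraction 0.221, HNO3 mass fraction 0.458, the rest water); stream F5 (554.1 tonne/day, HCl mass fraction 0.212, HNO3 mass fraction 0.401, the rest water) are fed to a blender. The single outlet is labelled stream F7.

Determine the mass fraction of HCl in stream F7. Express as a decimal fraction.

Total flow out = 559.5 + 554.1 = 1113.6 tonne/day.
HCl in = 559.5×0.221 + 554.1×0.212 = 241.12 tonne/day.
HCl mass fraction in F7 = 241.12/1113.6 = 0.217.

0.217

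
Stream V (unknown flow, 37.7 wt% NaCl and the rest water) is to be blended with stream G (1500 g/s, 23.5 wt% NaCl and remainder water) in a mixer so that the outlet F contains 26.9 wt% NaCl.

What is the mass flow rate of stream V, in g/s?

472.2 g/s

Let V be the unknown flow. Total out = 1500 + V.
NaCl balance: 352.5 + 0.377·V = 0.269·(1500 + V)
(0.377 − 0.269)·V = 0.269×1500 − 352.5 = 51
V = 51 / 0.108 = 472.22 g/s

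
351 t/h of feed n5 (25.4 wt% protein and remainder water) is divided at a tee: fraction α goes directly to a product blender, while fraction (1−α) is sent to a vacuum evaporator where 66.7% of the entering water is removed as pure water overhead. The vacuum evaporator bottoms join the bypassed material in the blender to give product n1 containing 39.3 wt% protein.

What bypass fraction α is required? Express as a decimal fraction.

All 351×0.254 = 89.154 t/h of protein reaches n1, so n1 = 89.154/0.393 = 226.85 t/h and vapour = 124.15 t/h.
The evaporator receives (1−α)·351 of feed at 0.746 water and removes 0.667 of that water:
0.667×0.746×(1−α)×351 = 124.15
(1−α) = 124.15/174.65 = 0.7108;  α = 0.2892.

0.289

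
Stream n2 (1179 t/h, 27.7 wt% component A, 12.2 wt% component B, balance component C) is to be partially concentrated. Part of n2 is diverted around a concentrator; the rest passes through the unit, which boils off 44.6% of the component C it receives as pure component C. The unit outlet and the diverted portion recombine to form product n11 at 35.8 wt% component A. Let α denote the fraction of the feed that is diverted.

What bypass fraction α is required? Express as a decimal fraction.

0.156

All 1179×0.277 = 326.58 t/h of component A reaches n11, so n11 = 326.58/0.358 = 912.24 t/h and vapour = 266.76 t/h.
The evaporator receives (1−α)·1179 of feed at 0.601 component C and removes 0.446 of that component C:
0.446×0.601×(1−α)×1179 = 266.76
(1−α) = 266.76/316.03 = 0.8441;  α = 0.1559.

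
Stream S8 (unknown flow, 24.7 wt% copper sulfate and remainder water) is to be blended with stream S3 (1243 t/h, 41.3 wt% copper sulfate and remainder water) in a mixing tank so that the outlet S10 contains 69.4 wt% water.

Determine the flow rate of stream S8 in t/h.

2254 t/h

Let S8 be the unknown flow. Total out = 1243 + S8.
water balance: 729.64 + 0.753·S8 = 0.694·(1243 + S8)
(0.753 − 0.694)·S8 = 0.694×1243 − 729.64 = 133
S8 = 133 / 0.059 = 2254.3 t/h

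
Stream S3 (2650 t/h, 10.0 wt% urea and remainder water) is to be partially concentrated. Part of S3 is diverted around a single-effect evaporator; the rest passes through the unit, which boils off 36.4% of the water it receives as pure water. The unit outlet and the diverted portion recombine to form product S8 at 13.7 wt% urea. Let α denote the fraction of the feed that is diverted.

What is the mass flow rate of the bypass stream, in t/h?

All 2650×0.100 = 265 t/h of urea reaches S8, so S8 = 265/0.137 = 1934.3 t/h and vapour = 715.69 t/h.
The evaporator receives (1−α)·2650 of feed at 0.900 water and removes 0.364 of that water:
0.364×0.900×(1−α)×2650 = 715.69
(1−α) = 715.69/868.14 = 0.8244;  α = 0.1756.
Bypass flow = 0.1756×2650 = 465.34 t/h.

465.3 t/h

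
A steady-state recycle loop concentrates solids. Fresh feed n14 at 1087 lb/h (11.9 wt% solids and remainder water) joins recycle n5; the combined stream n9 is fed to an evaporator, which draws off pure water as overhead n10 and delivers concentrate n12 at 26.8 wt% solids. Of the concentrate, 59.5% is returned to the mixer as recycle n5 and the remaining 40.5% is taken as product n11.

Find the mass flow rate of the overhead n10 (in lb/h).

Overall solids balance (none leaves overhead): solids in fresh feed = solids in product, i.e. 1087×0.119 = (1−0.595)·n12·0.268.
n12 = 129.35/(0.268×0.405) = 1191.8 lb/h.
Recycle n5 = 0.595×1191.8 = 709.09 lb/h.
Combined feed n9 = 1087 + 709.09 = 1796.1 lb/h.
Overhead n10 = n9 − n12 = 1796.1 − 1191.8 = 604.34 lb/h.

604.3 lb/h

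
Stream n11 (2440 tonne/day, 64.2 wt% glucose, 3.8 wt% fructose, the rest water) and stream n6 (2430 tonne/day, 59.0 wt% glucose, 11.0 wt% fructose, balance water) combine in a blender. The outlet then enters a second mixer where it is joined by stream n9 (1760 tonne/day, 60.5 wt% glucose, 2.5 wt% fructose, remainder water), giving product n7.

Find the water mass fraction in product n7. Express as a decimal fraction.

0.326

Overall, product flow = 6630 tonne/day.
water in = 2440×0.320 + 2430×0.300 + 1760×0.370 = 2161 tonne/day.
water fraction in n7 = 0.326.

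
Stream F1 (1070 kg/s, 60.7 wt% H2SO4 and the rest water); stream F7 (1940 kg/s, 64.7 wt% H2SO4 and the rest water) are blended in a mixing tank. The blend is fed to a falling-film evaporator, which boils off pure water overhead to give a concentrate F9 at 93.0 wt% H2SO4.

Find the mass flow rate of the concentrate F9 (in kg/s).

H2SO4 entering = 1070×0.607 + 1940×0.647 = 1904.7 kg/s.
All H2SO4 reports to F9, so F9 = 1904.7/0.930 = 2048 kg/s.

2048 kg/s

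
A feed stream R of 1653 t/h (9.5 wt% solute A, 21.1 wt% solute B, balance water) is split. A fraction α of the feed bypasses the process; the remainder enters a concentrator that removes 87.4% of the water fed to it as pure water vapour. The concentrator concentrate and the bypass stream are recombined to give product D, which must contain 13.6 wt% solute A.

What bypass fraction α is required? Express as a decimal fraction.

0.503

All 1653×0.095 = 157.03 t/h of solute A reaches D, so D = 157.03/0.136 = 1154.7 t/h and vapour = 498.33 t/h.
The evaporator receives (1−α)·1653 of feed at 0.694 water and removes 0.874 of that water:
0.874×0.694×(1−α)×1653 = 498.33
(1−α) = 498.33/1002.6 = 0.4970;  α = 0.5030.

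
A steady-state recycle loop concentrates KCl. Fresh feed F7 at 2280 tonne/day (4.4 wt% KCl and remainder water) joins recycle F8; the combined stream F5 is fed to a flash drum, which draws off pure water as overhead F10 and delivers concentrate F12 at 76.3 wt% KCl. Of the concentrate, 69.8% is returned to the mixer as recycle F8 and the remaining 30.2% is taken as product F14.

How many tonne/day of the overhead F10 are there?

2149 tonne/day

Overall KCl balance (none leaves overhead): KCl in fresh feed = KCl in product, i.e. 2280×0.044 = (1−0.698)·F12·0.763.
F12 = 100.32/(0.763×0.302) = 435.37 tonne/day.
Recycle F8 = 0.698×435.37 = 303.89 tonne/day.
Combined feed F5 = 2280 + 303.89 = 2583.9 tonne/day.
Overhead F10 = F5 − F12 = 2583.9 − 435.37 = 2148.5 tonne/day.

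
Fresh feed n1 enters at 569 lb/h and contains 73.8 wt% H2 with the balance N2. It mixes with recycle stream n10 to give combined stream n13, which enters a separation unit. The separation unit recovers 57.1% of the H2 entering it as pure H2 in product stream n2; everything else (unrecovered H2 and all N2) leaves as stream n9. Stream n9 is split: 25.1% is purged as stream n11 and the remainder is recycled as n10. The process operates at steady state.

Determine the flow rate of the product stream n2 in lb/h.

353.3 lb/h

H2 in n13: m_A = 569×0.738 + (1−0.251)·(1−0.571)·m_A, so m_A = 419.92/0.6787 = 618.73 lb/h.
Product n2 = 0.571×618.73 = 353.3 lb/h.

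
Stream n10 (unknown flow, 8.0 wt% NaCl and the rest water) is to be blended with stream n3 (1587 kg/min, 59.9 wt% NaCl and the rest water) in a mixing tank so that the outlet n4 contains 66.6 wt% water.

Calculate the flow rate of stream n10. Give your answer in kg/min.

Let n10 be the unknown flow. Total out = 1587 + n10.
water balance: 636.39 + 0.920·n10 = 0.666·(1587 + n10)
(0.920 − 0.666)·n10 = 0.666×1587 − 636.39 = 420.55
n10 = 420.55 / 0.254 = 1655.7 kg/min

1656 kg/min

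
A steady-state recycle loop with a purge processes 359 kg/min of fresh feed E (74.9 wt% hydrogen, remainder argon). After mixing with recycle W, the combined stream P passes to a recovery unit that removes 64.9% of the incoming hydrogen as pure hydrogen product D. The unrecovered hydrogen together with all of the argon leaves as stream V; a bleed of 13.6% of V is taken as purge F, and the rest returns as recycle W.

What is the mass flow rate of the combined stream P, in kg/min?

1048 kg/min

argon enters only via E and leaves only via the purge: 359×0.251 = 0.136×(argon in V), and the recovery unit passes all argon, so argon in P = argon in V = 662.57 kg/min.
hydrogen in P: m_A = 359×0.749 + (1−0.136)·(1−0.649)·m_A, so m_A = 268.89/0.6967 = 385.93 kg/min.
P = 385.93 + 662.57 = 1048.5 kg/min.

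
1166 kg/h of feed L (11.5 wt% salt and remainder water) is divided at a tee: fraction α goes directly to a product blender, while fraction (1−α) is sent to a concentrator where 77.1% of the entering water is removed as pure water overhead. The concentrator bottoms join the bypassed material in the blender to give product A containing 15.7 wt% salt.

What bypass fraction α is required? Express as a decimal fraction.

0.608

All 1166×0.115 = 134.09 kg/h of salt reaches A, so A = 134.09/0.157 = 854.08 kg/h and vapour = 311.92 kg/h.
The evaporator receives (1−α)·1166 of feed at 0.885 water and removes 0.771 of that water:
0.771×0.885×(1−α)×1166 = 311.92
(1−α) = 311.92/795.6 = 0.3921;  α = 0.6079.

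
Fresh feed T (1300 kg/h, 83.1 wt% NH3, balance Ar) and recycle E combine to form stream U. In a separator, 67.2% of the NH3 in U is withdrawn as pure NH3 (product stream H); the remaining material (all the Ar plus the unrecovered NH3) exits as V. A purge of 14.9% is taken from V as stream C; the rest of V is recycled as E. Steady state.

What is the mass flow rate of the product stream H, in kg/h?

NH3 in U: m_A = 1300×0.831 + (1−0.149)·(1−0.672)·m_A, so m_A = 1080.3/0.7209 = 1498.6 kg/h.
Product H = 0.672×1498.6 = 1007.1 kg/h.

1007 kg/h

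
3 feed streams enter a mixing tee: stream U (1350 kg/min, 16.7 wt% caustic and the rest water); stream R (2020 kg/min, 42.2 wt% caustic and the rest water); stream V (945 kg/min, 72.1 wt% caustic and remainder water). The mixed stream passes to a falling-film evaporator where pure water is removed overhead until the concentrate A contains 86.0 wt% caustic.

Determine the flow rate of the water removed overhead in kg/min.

2269 kg/min

caustic entering = 1350×0.167 + 2020×0.422 + 945×0.721 = 1759.2 kg/min.
All caustic reports to A, so A = 1759.2/0.860 = 2045.6 kg/min.
Total feed = 4315 kg/min; overhead = 4315 − 2045.6 = 2269.4 kg/min.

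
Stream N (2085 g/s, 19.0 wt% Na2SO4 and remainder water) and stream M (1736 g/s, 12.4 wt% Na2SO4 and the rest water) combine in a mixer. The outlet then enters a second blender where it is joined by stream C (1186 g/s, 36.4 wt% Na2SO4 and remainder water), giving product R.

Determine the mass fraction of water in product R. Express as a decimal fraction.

0.792

Overall, product flow = 5007 g/s.
water in = 2085×0.810 + 1736×0.876 + 1186×0.636 = 3963.9 g/s.
water fraction in R = 0.792.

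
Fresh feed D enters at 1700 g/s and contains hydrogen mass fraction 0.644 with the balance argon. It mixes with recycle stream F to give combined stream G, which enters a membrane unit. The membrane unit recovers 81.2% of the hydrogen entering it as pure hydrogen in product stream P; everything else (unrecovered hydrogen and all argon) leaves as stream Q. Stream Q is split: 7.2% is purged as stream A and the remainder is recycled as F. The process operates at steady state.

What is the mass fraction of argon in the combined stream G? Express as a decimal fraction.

argon enters only via D and leaves only via the purge: 1700×0.356 = 0.072×(argon in Q), and the membrane unit passes all argon, so argon in G = argon in Q = 8405.6 g/s.
hydrogen in G: m_A = 1700×0.644 + (1−0.072)·(1−0.812)·m_A, so m_A = 1094.8/0.8255 = 1326.2 g/s.
G = 1326.2 + 8405.6 = 9731.7 g/s.
argon fraction in G = 8405.6/9731.7 = 0.864.

0.864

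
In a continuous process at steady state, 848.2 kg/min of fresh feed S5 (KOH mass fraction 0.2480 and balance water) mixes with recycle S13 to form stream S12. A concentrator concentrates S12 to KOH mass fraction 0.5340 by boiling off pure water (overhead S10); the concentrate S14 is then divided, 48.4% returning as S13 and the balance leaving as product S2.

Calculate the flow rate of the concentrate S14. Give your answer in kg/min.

Overall KOH balance (none leaves overhead): KOH in fresh feed = KOH in product, i.e. 848.2×0.248 = (1−0.484)·S14·0.534.
S14 = 210.35/(0.534×0.516) = 763.41 kg/min.

763.4 kg/min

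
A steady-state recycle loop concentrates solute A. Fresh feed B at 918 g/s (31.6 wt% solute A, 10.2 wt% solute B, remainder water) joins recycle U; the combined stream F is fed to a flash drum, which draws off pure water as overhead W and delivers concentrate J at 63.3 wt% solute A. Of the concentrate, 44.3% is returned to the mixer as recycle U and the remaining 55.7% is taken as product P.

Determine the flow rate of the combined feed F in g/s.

1282 g/s

Overall solute A balance (none leaves overhead): solute A in fresh feed = solute A in product, i.e. 918×0.316 = (1−0.443)·J·0.633.
J = 290.09/(0.633×0.557) = 822.76 g/s.
Recycle U = 0.443×822.76 = 364.48 g/s.
Combined feed F = 918 + 364.48 = 1282.5 g/s.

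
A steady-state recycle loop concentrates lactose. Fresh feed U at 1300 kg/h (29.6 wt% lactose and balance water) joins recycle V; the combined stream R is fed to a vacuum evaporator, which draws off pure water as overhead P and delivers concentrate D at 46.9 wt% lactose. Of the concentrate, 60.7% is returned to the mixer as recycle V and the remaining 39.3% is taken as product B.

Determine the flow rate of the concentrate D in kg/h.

Overall lactose balance (none leaves overhead): lactose in fresh feed = lactose in product, i.e. 1300×0.296 = (1−0.607)·D·0.469.
D = 384.8/(0.469×0.393) = 2087.7 kg/h.

2088 kg/h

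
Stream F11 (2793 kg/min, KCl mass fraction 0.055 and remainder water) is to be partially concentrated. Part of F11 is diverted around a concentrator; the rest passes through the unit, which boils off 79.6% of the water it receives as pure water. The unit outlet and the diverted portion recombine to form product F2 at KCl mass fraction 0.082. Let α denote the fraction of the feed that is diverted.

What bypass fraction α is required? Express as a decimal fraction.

All 2793×0.055 = 153.62 kg/min of KCl reaches F2, so F2 = 153.62/0.082 = 1873.4 kg/min and vapour = 919.65 kg/min.
The evaporator receives (1−α)·2793 of feed at 0.945 water and removes 0.796 of that water:
0.796×0.945×(1−α)×2793 = 919.65
(1−α) = 919.65/2101 = 0.4377;  α = 0.5623.

0.562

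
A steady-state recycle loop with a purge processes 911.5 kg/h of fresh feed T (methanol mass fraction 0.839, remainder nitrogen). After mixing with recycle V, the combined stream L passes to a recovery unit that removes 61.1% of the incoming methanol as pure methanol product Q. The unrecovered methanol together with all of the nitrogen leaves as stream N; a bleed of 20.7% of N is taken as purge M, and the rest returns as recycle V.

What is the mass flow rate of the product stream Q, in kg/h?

675.7 kg/h

methanol in L: m_A = 911.5×0.839 + (1−0.207)·(1−0.611)·m_A, so m_A = 764.75/0.6915 = 1105.9 kg/h.
Product Q = 0.611×1105.9 = 675.7 kg/h.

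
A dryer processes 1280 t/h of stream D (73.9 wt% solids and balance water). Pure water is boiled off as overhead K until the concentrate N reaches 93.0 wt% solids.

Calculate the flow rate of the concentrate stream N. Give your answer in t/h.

1017 t/h

solids is conserved: 1280×0.739 = 945.92 t/h all reports to the concentrate.
Concentrate = 945.92/(target fraction) = 1017.1 t/h.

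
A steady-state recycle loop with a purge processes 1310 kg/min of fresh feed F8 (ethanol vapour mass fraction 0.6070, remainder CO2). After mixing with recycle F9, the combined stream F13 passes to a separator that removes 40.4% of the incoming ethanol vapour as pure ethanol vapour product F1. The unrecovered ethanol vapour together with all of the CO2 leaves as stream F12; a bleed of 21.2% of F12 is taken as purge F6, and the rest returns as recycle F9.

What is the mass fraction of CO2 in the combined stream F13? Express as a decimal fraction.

CO2 enters only via F8 and leaves only via the purge: 1310×0.393 = 0.212×(CO2 in F12), and the separator passes all CO2, so CO2 in F13 = CO2 in F12 = 2428.4 kg/min.
ethanol vapour in F13: m_A = 1310×0.607 + (1−0.212)·(1−0.404)·m_A, so m_A = 795.17/0.5304 = 1499.3 kg/min.
F13 = 1499.3 + 2428.4 = 3927.8 kg/min.
CO2 fraction in F13 = 2428.4/3927.8 = 0.6183.

0.6183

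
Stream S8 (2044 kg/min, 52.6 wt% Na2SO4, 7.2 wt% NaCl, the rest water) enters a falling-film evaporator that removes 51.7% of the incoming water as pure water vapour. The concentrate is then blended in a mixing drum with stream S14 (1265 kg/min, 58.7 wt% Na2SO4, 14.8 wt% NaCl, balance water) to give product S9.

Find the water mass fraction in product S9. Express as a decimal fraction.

0.254

Vapour removed = 0.517×0.402×2044 = 424.81 kg/min; concentrate = 1619.2 kg/min.
water reaching the mixer = 396.88 (from concentrate) + 1265×0.265 = 732.1 kg/min.
Product flow = 1619.2 + 1265 = 2884.2 kg/min; water fraction = 0.254.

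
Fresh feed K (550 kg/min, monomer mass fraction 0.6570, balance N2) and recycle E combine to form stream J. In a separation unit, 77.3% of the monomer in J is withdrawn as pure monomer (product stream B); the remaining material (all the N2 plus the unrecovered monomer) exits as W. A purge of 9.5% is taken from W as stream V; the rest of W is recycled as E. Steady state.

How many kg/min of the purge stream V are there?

N2 enters only via K and leaves only via the purge: 550×0.343 = 0.095×(N2 in W), and the separation unit passes all N2, so N2 in J = N2 in W = 1985.8 kg/min.
monomer in J: m_A = 550×0.657 + (1−0.095)·(1−0.773)·m_A, so m_A = 361.35/0.7946 = 454.78 kg/min.
W = (1−0.773)×454.78 + 1985.8 = 2089 kg/min.
Purge V = 0.095×2089 = 198.46 kg/min.

198.5 kg/min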